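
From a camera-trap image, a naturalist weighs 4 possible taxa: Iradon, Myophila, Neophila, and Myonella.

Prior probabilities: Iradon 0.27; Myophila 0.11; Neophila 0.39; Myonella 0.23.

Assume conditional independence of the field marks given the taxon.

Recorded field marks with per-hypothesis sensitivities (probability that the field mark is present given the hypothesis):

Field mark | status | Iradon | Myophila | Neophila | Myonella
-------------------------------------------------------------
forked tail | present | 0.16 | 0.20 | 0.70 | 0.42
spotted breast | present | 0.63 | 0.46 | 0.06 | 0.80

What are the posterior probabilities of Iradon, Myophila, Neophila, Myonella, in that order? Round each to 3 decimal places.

0.208, 0.077, 0.125, 0.590

By Bayes' rule with conditional independence, the unnormalized weight for each hypothesis is prior × ∏ likelihoods:
  Iradon: 0.27 × 0.16 × 0.63 = 0.027216
  Myophila: 0.11 × 0.20 × 0.46 = 0.01012
  Neophila: 0.39 × 0.70 × 0.06 = 0.01638
  Myonella: 0.23 × 0.42 × 0.80 = 0.07728
Normalizing constant Z = 0.027216 + 0.01012 + 0.01638 + 0.07728 = 0.131.
P(Iradon | evidence) = 0.027216 / 0.131 ≈ 0.208
P(Myophila | evidence) = 0.01012 / 0.131 ≈ 0.077
P(Neophila | evidence) = 0.01638 / 0.131 ≈ 0.125
P(Myonella | evidence) = 0.07728 / 0.131 ≈ 0.590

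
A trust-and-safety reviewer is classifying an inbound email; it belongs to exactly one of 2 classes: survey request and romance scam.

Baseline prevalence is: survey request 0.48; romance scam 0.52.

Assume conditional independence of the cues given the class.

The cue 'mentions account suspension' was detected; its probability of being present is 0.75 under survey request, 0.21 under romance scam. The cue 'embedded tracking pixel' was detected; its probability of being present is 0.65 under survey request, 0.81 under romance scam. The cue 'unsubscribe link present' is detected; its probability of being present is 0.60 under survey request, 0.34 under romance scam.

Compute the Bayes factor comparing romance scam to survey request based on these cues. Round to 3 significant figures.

0.198

Take the product of per-cue likelihoods under each hypothesis, then divide.
  romance scam: 0.21 × 0.81 × 0.34 = 0.057834
  survey request: 0.75 × 0.65 × 0.60 = 0.2925
Bayes factor = 0.057834 / 0.2925 ≈ 0.198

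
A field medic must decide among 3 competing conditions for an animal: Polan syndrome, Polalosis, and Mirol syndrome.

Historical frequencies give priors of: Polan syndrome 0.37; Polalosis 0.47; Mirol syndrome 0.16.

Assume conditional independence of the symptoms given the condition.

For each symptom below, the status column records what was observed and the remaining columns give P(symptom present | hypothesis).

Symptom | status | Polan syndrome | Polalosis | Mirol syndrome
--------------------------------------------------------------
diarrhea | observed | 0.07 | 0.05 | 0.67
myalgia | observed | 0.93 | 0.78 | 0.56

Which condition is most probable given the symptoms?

Mirol syndrome

By Bayes' rule with conditional independence, the unnormalized weight for each hypothesis is prior × ∏ likelihoods:
  Polan syndrome: 0.37 × 0.07 × 0.93 = 0.024087
  Polalosis: 0.47 × 0.05 × 0.78 = 0.01833
  Mirol syndrome: 0.16 × 0.67 × 0.56 = 0.060032
The unnormalized weights sum to 0.10245.
P(Polan syndrome | evidence) ≈ 0.024087 / 0.10245 ≈ 0.235
P(Polalosis | evidence) ≈ 0.01833 / 0.10245 ≈ 0.179
P(Mirol syndrome | evidence) ≈ 0.060032 / 0.10245 ≈ 0.586
The largest is 0.586, so Mirol syndrome is most probable.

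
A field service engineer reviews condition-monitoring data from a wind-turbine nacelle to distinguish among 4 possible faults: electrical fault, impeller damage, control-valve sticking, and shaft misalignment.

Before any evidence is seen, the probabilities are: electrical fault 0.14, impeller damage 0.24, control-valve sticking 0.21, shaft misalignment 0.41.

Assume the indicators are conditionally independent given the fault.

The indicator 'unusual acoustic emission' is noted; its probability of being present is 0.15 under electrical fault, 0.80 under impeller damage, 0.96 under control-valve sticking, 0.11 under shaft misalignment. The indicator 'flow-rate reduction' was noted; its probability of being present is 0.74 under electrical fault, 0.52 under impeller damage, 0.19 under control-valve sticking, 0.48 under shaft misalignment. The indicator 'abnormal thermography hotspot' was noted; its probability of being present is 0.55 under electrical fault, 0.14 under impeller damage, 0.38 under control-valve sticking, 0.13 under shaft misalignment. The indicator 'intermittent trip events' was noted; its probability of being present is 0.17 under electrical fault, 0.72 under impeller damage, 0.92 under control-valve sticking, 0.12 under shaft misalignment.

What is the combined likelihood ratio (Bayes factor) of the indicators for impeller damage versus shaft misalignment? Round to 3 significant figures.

Take the product of per-indicator likelihoods under each hypothesis, then divide.
  impeller damage: 0.80 × 0.52 × 0.14 × 0.72 = 0.041933
  shaft misalignment: 0.11 × 0.48 × 0.13 × 0.12 = 0.00082368
Bayes factor = 0.041933 / 0.00082368 ≈ 50.9

50.9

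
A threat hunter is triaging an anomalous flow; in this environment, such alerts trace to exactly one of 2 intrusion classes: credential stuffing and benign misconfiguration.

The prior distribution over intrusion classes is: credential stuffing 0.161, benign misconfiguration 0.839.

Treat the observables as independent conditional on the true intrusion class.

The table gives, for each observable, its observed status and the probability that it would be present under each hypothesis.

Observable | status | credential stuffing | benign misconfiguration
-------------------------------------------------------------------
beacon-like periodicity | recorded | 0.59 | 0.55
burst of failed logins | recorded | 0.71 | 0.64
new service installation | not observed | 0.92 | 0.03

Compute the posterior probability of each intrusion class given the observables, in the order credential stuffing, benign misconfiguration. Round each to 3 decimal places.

By Bayes' rule with conditional independence, the unnormalized weight for each hypothesis is prior × ∏ likelihoods (using 1 − P(present | H) for each absent observable):
  credential stuffing: 0.161 × 0.59 × 0.71 × (1 − 0.92) = 0.0053954
  benign misconfiguration: 0.839 × 0.55 × 0.64 × (1 − 0.03) = 0.28647
Marginal likelihood of the evidence = 0.29186.
P(credential stuffing | evidence) = 0.0053954 / 0.29186 ≈ 0.018
P(benign misconfiguration | evidence) = 0.28647 / 0.29186 ≈ 0.982

0.018, 0.982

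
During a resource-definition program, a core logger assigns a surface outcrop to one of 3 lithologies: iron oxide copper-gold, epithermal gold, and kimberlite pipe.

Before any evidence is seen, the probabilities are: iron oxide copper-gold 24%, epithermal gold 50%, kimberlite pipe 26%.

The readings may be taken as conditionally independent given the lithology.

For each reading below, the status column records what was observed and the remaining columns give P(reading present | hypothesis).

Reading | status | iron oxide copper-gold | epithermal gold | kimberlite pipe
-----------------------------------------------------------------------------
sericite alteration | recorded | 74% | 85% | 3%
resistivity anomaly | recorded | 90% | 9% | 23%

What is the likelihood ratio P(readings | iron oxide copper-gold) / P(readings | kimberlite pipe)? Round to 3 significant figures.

Joint likelihood of the reading pattern under each hypothesis:
  iron oxide copper-gold: 0.74 × 0.90 = 0.666
  kimberlite pipe: 0.03 × 0.23 = 0.0069
Bayes factor = 0.666 / 0.0069 ≈ 96.5

96.5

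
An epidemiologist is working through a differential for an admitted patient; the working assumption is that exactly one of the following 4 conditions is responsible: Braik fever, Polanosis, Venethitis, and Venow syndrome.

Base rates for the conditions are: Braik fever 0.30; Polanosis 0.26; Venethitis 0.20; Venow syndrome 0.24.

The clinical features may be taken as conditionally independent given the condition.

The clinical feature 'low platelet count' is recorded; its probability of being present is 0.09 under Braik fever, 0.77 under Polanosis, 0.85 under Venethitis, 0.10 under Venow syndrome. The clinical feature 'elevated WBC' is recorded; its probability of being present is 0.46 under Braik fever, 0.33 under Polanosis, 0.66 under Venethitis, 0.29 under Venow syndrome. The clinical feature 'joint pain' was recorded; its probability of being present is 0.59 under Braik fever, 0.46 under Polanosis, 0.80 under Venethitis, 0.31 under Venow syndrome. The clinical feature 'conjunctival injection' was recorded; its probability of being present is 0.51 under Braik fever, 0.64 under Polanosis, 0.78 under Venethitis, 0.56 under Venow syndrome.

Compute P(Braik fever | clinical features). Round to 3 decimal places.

For each hypothesis, the unnormalized posterior weight is prior × product of the clinical feature likelihoods:
  Braik fever: 0.30 × 0.09 × 0.46 × 0.59 × 0.51 = 0.0037372
  Polanosis: 0.26 × 0.77 × 0.33 × 0.46 × 0.64 = 0.01945
  Venethitis: 0.20 × 0.85 × 0.66 × 0.80 × 0.78 = 0.070013
  Venow syndrome: 0.24 × 0.10 × 0.29 × 0.31 × 0.56 = 0.0012083
Normalizing constant Z = 0.0037372 + 0.01945 + 0.070013 + 0.0012083 = 0.094408.
P(Braik fever | evidence) = 0.0037372 / 0.094408 ≈ 0.040.

0.040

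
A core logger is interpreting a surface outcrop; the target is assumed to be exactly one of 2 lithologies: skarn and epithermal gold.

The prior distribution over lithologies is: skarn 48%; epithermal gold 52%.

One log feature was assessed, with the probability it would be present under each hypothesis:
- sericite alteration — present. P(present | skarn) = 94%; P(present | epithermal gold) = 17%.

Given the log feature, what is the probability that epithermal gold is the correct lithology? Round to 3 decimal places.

0.164

For each hypothesis, the unnormalized posterior weight is prior × likelihood:
  skarn: 0.48 × 0.94 = 0.4512
  epithermal gold: 0.52 × 0.17 = 0.0884
Normalizing constant Z = 0.4512 + 0.0884 = 0.5396.
P(epithermal gold | evidence) = 0.0884 / 0.5396 ≈ 0.164.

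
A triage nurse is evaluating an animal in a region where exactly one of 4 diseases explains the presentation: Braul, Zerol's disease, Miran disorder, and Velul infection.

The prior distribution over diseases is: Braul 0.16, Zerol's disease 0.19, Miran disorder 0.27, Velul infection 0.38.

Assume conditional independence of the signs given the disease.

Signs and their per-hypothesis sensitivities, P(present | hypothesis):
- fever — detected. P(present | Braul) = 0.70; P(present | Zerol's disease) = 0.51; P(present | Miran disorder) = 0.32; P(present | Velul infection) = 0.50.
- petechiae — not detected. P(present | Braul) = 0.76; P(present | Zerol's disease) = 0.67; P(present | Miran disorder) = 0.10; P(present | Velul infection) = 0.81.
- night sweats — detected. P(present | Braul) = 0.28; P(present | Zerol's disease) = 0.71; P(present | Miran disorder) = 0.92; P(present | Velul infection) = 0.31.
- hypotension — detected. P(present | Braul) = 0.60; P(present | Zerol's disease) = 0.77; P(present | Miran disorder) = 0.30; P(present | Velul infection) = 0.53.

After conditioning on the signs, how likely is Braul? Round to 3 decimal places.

By Bayes' rule with conditional independence, the unnormalized weight for each hypothesis is prior × ∏ likelihoods (using 1 − P(present | H) for each absent sign):
  Braul: 0.16 × 0.70 × (1 − 0.76) × 0.28 × 0.60 = 0.0045158
  Zerol's disease: 0.19 × 0.51 × (1 − 0.67) × 0.71 × 0.77 = 0.017482
  Miran disorder: 0.27 × 0.32 × (1 − 0.10) × 0.92 × 0.30 = 0.021462
  Velul infection: 0.38 × 0.50 × (1 − 0.81) × 0.31 × 0.53 = 0.0059312
The unnormalized weights sum to 0.049391.
P(Braul | evidence) = 0.0045158 / 0.049391 ≈ 0.091.

0.091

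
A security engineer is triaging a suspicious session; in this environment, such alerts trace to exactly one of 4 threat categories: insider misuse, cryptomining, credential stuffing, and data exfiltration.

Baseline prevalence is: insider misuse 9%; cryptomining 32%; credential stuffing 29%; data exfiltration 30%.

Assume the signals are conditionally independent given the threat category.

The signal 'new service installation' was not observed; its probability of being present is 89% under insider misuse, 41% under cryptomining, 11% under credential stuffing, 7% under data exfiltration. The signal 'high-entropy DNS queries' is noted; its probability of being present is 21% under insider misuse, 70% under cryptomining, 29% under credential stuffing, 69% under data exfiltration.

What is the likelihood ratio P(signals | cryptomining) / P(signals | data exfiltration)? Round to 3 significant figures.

The Bayes factor is the ratio of the joint likelihoods of the signal pattern under the two hypotheses (using 1 − P(present | H) for each absent signal).
  cryptomining: (1 − 0.41) × 0.70 = 0.413
  data exfiltration: (1 − 0.07) × 0.69 = 0.6417
Bayes factor = 0.413 / 0.6417 ≈ 0.644

0.644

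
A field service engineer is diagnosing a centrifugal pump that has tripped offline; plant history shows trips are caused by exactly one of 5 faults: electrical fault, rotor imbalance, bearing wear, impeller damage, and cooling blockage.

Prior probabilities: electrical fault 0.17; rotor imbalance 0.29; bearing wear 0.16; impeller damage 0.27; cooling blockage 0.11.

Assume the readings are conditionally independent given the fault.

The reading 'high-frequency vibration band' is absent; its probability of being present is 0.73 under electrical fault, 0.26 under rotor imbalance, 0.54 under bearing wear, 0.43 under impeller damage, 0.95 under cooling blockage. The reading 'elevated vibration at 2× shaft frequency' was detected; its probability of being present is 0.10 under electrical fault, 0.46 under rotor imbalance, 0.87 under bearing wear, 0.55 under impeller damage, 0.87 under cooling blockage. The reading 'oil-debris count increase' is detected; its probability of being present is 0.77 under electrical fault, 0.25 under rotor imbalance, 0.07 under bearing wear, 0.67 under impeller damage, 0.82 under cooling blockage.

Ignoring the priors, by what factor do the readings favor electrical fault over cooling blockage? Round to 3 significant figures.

Joint likelihood of the reading pattern under each hypothesis (using 1 − P(present | H) for each absent reading):
  electrical fault: (1 − 0.73) × 0.10 × 0.77 = 0.02079
  cooling blockage: (1 − 0.95) × 0.87 × 0.82 = 0.03567
Bayes factor = 0.02079 / 0.03567 ≈ 0.583

0.583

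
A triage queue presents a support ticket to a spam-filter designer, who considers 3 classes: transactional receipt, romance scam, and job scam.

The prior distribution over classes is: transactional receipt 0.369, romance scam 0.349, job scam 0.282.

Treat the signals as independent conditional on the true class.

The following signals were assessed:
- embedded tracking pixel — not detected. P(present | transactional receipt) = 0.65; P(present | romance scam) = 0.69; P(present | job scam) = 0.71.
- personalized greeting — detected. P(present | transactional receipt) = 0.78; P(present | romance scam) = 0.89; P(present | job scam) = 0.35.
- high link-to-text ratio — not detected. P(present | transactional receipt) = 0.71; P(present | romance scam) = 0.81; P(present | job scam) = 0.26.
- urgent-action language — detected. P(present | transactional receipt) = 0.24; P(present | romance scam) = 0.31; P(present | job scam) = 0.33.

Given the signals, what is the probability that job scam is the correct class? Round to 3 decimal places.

0.355

By Bayes' rule with conditional independence, the unnormalized weight for each hypothesis is prior × ∏ likelihoods (using 1 − P(present | H) for each absent signal):
  transactional receipt: 0.369 × (1 − 0.65) × 0.78 × (1 − 0.71) × 0.24 = 0.0070113
  romance scam: 0.349 × (1 − 0.69) × 0.89 × (1 − 0.81) × 0.31 = 0.0056714
  job scam: 0.282 × (1 − 0.71) × 0.35 × (1 − 0.26) × 0.33 = 0.0069897
Marginal likelihood of the evidence = 0.019672.
P(job scam | evidence) = 0.0069897 / 0.019672 ≈ 0.355.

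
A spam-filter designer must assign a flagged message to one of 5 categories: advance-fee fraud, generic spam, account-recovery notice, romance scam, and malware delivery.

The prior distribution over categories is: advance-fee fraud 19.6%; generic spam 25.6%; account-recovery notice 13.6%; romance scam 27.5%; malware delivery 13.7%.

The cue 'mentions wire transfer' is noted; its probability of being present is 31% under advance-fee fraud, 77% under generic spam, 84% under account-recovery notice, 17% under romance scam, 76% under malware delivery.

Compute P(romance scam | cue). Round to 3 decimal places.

0.089

For each hypothesis, the unnormalized posterior weight is prior × likelihood:
  advance-fee fraud: 0.196 × 0.31 = 0.06076
  generic spam: 0.256 × 0.77 = 0.19712
  account-recovery notice: 0.136 × 0.84 = 0.11424
  romance scam: 0.275 × 0.17 = 0.04675
  malware delivery: 0.137 × 0.76 = 0.10412
The unnormalized weights sum to 0.52299.
P(romance scam | evidence) = 0.04675 / 0.52299 ≈ 0.089.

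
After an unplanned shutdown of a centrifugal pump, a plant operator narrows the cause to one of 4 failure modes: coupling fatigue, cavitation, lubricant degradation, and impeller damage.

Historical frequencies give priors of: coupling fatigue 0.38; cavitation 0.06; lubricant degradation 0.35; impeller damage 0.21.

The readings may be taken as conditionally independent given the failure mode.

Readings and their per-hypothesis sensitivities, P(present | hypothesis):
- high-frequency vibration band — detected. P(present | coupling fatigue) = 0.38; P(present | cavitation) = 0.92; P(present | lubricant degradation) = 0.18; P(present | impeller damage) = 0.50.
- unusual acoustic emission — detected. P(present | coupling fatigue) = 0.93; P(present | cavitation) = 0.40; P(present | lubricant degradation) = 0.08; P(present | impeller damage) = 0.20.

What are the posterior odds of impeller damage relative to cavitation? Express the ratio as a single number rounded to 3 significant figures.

0.951

Posterior odds equal prior odds times the likelihood ratio; only the two competing hypotheses matter.
  impeller damage: 0.21 × 0.50 × 0.20 = 0.021
  cavitation: 0.06 × 0.92 × 0.40 = 0.02208
Posterior odds = 0.021 / 0.02208 ≈ 0.951.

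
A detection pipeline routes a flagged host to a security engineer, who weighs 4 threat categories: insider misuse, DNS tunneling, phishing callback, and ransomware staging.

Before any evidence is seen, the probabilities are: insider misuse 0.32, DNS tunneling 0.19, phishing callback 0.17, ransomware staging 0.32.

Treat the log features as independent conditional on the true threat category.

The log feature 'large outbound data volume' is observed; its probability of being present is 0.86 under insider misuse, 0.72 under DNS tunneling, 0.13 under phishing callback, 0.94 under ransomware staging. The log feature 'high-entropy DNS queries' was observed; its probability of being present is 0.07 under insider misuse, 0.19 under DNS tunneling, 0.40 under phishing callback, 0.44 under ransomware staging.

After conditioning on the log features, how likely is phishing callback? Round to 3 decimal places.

0.047

Multiply each prior by the joint likelihood of the log feature pattern:
  insider misuse: 0.32 × 0.86 × 0.07 = 0.019264
  DNS tunneling: 0.19 × 0.72 × 0.19 = 0.025992
  phishing callback: 0.17 × 0.13 × 0.40 = 0.00884
  ransomware staging: 0.32 × 0.94 × 0.44 = 0.13235
The unnormalized weights sum to 0.18645.
P(phishing callback | evidence) = 0.00884 / 0.18645 ≈ 0.047.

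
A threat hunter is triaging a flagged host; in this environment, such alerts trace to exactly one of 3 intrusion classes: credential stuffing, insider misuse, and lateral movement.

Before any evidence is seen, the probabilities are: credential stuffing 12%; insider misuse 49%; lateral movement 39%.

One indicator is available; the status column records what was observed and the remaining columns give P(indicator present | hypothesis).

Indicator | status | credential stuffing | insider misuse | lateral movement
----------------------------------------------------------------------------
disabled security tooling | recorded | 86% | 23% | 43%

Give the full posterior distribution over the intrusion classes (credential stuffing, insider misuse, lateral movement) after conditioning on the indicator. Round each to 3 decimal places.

Multiply each prior by the likelihood of the indicator:
  credential stuffing: 0.12 × 0.86 = 0.1032
  insider misuse: 0.49 × 0.23 = 0.1127
  lateral movement: 0.39 × 0.43 = 0.1677
The unnormalized weights sum to 0.3836.
P(credential stuffing | evidence) = 0.1032 / 0.3836 ≈ 0.269
P(insider misuse | evidence) = 0.1127 / 0.3836 ≈ 0.294
P(lateral movement | evidence) = 0.1677 / 0.3836 ≈ 0.437

0.269, 0.294, 0.437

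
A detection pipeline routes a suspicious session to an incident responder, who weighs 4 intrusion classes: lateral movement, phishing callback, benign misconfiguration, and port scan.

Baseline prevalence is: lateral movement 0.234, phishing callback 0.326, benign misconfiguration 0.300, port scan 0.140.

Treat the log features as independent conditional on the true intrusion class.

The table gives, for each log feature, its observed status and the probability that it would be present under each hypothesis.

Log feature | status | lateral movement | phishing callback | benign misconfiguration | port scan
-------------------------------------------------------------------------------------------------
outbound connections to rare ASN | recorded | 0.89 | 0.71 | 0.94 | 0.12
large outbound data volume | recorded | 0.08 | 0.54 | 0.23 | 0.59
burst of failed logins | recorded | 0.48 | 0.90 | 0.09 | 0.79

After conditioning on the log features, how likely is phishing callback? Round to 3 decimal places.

0.839

For each hypothesis, the unnormalized posterior weight is prior × product of the log feature likelihoods:
  lateral movement: 0.234 × 0.89 × 0.08 × 0.48 = 0.0079972
  phishing callback: 0.326 × 0.71 × 0.54 × 0.90 = 0.11249
  benign misconfiguration: 0.300 × 0.94 × 0.23 × 0.09 = 0.0058374
  port scan: 0.140 × 0.12 × 0.59 × 0.79 = 0.0078305
Normalizing constant Z = 0.0079972 + 0.11249 + 0.0058374 + 0.0078305 = 0.13415.
P(phishing callback | evidence) = 0.11249 / 0.13415 ≈ 0.839.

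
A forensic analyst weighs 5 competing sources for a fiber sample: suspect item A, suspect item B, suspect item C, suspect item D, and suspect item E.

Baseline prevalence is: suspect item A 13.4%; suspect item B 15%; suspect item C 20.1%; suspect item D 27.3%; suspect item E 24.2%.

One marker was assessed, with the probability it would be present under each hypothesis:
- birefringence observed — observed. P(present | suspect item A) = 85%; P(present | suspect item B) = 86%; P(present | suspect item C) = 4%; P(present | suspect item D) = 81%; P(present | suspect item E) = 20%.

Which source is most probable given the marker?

Multiply each prior by the likelihood of the marker:
  suspect item A: 0.134 × 0.85 = 0.1139
  suspect item B: 0.150 × 0.86 = 0.129
  suspect item C: 0.201 × 0.04 = 0.00804
  suspect item D: 0.273 × 0.81 = 0.22113
  suspect item E: 0.242 × 0.20 = 0.0484
The unnormalized weights sum to 0.52047.
P(suspect item A | evidence) ≈ 0.1139 / 0.52047 ≈ 0.219
P(suspect item B | evidence) ≈ 0.129 / 0.52047 ≈ 0.248
P(suspect item C | evidence) ≈ 0.00804 / 0.52047 ≈ 0.015
P(suspect item D | evidence) ≈ 0.22113 / 0.52047 ≈ 0.425
P(suspect item E | evidence) ≈ 0.0484 / 0.52047 ≈ 0.093
The largest is 0.425, so suspect item D is most probable.

suspect item D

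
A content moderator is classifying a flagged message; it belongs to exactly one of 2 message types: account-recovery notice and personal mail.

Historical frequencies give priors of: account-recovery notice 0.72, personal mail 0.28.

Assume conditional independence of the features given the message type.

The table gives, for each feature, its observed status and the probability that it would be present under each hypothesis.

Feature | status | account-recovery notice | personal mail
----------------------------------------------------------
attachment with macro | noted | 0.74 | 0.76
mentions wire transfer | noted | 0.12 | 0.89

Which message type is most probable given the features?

personal mail

For each hypothesis, the unnormalized posterior weight is prior × product of the feature likelihoods:
  account-recovery notice: 0.72 × 0.74 × 0.12 = 0.063936
  personal mail: 0.28 × 0.76 × 0.89 = 0.18939
Marginal likelihood of the evidence = 0.25333.
P(account-recovery notice | evidence) ≈ 0.063936 / 0.25333 ≈ 0.252
P(personal mail | evidence) ≈ 0.18939 / 0.25333 ≈ 0.748
The largest is 0.748, so personal mail is most probable.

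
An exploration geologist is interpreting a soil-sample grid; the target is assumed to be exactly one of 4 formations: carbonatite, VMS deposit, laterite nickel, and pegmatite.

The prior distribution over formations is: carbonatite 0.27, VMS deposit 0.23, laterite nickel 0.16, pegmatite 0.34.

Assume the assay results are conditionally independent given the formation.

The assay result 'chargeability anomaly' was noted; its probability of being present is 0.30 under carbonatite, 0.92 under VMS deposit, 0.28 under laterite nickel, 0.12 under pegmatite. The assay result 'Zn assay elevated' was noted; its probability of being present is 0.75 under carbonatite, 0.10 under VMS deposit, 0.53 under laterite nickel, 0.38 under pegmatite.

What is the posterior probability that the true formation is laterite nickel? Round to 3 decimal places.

0.196

For each hypothesis, the unnormalized posterior weight is prior × product of the assay result likelihoods:
  carbonatite: 0.27 × 0.30 × 0.75 = 0.06075
  VMS deposit: 0.23 × 0.92 × 0.10 = 0.02116
  laterite nickel: 0.16 × 0.28 × 0.53 = 0.023744
  pegmatite: 0.34 × 0.12 × 0.38 = 0.015504
Marginal likelihood of the evidence = 0.12116.
P(laterite nickel | evidence) = 0.023744 / 0.12116 ≈ 0.196.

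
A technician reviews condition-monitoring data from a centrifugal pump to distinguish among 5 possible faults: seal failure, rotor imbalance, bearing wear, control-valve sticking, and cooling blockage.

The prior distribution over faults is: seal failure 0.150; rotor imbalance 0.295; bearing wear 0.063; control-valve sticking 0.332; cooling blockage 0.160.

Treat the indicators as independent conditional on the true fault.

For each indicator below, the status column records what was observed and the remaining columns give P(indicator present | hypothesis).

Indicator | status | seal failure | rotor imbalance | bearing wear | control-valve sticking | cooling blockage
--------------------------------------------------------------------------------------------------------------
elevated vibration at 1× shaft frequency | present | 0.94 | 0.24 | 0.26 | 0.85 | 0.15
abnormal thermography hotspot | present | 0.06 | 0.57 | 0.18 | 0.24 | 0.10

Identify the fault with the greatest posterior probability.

control-valve sticking

By Bayes' rule with conditional independence, the unnormalized weight for each hypothesis is prior × ∏ likelihoods:
  seal failure: 0.150 × 0.94 × 0.06 = 0.00846
  rotor imbalance: 0.295 × 0.24 × 0.57 = 0.040356
  bearing wear: 0.063 × 0.26 × 0.18 = 0.0029484
  control-valve sticking: 0.332 × 0.85 × 0.24 = 0.067728
  cooling blockage: 0.160 × 0.15 × 0.10 = 0.0024
Normalizing constant Z = 0.00846 + 0.040356 + 0.0029484 + 0.067728 + 0.0024 = 0.12189.
P(seal failure | evidence) ≈ 0.00846 / 0.12189 ≈ 0.069
P(rotor imbalance | evidence) ≈ 0.040356 / 0.12189 ≈ 0.331
P(bearing wear | evidence) ≈ 0.0029484 / 0.12189 ≈ 0.024
P(control-valve sticking | evidence) ≈ 0.067728 / 0.12189 ≈ 0.556
P(cooling blockage | evidence) ≈ 0.0024 / 0.12189 ≈ 0.020
The largest is 0.556, so control-valve sticking is most probable.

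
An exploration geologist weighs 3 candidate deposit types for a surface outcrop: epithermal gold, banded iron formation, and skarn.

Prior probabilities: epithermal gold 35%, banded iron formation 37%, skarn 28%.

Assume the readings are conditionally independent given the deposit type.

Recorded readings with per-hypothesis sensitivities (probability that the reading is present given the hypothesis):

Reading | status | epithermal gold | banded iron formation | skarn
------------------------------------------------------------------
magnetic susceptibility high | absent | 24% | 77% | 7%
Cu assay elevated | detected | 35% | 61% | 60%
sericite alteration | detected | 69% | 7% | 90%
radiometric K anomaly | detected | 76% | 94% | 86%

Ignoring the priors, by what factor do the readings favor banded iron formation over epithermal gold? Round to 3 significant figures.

0.0662

Take the product of per-reading likelihoods under each hypothesis (using 1 − P(present | H) for each absent reading), then divide.
  banded iron formation: (1 − 0.77) × 0.61 × 0.07 × 0.94 = 0.0092317
  epithermal gold: (1 − 0.24) × 0.35 × 0.69 × 0.76 = 0.13949
Bayes factor = 0.0092317 / 0.13949 ≈ 0.0662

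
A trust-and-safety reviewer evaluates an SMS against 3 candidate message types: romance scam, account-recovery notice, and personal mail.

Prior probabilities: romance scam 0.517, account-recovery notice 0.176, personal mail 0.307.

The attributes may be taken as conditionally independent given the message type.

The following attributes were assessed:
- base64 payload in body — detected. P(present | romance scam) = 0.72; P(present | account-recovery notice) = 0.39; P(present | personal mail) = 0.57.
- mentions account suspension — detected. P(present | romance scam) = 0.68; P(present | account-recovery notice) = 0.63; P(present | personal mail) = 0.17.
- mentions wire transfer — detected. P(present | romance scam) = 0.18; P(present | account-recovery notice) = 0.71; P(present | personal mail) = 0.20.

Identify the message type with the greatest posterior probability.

romance scam

For each hypothesis, the unnormalized posterior weight is prior × product of the attribute likelihoods:
  romance scam: 0.517 × 0.72 × 0.68 × 0.18 = 0.045562
  account-recovery notice: 0.176 × 0.39 × 0.63 × 0.71 = 0.030703
  personal mail: 0.307 × 0.57 × 0.17 × 0.20 = 0.0059497
The unnormalized weights sum to 0.082215.
P(romance scam | evidence) ≈ 0.045562 / 0.082215 ≈ 0.554
P(account-recovery notice | evidence) ≈ 0.030703 / 0.082215 ≈ 0.373
P(personal mail | evidence) ≈ 0.0059497 / 0.082215 ≈ 0.072
The largest is 0.554, so romance scam is most probable.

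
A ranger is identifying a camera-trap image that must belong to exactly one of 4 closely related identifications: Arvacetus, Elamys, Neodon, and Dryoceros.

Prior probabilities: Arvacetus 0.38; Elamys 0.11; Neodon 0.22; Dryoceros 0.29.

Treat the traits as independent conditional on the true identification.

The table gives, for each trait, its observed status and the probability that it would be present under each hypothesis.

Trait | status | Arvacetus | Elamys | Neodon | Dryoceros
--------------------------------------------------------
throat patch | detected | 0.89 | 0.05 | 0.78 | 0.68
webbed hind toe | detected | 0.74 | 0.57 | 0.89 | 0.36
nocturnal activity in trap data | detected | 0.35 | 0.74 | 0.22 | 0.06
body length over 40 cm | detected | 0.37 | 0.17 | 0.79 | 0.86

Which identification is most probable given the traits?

Arvacetus

For each hypothesis, the unnormalized posterior weight is prior × product of the trait likelihoods:
  Arvacetus: 0.38 × 0.89 × 0.74 × 0.35 × 0.37 = 0.03241
  Elamys: 0.11 × 0.05 × 0.57 × 0.74 × 0.17 = 0.00039438
  Neodon: 0.22 × 0.78 × 0.89 × 0.22 × 0.79 = 0.026543
  Dryoceros: 0.29 × 0.68 × 0.36 × 0.06 × 0.86 = 0.0036632
Marginal likelihood of the evidence = 0.063011.
P(Arvacetus | evidence) ≈ 0.03241 / 0.063011 ≈ 0.514
P(Elamys | evidence) ≈ 0.00039438 / 0.063011 ≈ 0.006
P(Neodon | evidence) ≈ 0.026543 / 0.063011 ≈ 0.421
P(Dryoceros | evidence) ≈ 0.0036632 / 0.063011 ≈ 0.058
The largest is 0.514, so Arvacetus is most probable.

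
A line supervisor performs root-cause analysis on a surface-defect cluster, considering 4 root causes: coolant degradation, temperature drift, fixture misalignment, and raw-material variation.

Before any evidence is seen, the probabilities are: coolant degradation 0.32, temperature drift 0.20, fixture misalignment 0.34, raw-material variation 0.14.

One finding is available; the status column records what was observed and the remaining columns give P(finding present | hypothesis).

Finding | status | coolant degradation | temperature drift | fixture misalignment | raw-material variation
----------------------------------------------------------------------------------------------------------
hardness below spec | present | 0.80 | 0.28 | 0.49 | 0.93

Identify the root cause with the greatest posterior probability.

coolant degradation

By Bayes' rule, the unnormalized weight for each hypothesis is prior × likelihood:
  coolant degradation: 0.32 × 0.80 = 0.256
  temperature drift: 0.20 × 0.28 = 0.056
  fixture misalignment: 0.34 × 0.49 = 0.1666
  raw-material variation: 0.14 × 0.93 = 0.1302
Marginal likelihood of the evidence = 0.6088.
P(coolant degradation | evidence) ≈ 0.256 / 0.6088 ≈ 0.420
P(temperature drift | evidence) ≈ 0.056 / 0.6088 ≈ 0.092
P(fixture misalignment | evidence) ≈ 0.1666 / 0.6088 ≈ 0.274
P(raw-material variation | evidence) ≈ 0.1302 / 0.6088 ≈ 0.214
The largest is 0.420, so coolant degradation is most probable.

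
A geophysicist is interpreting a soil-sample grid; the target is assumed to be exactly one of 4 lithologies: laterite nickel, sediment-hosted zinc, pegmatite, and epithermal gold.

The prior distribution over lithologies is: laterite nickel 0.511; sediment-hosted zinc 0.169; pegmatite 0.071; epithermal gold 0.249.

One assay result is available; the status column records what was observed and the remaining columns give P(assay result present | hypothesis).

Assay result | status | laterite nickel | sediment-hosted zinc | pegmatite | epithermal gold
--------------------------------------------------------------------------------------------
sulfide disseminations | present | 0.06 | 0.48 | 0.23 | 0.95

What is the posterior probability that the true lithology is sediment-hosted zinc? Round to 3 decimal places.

For each hypothesis, the unnormalized posterior weight is prior × likelihood:
  laterite nickel: 0.511 × 0.06 = 0.03066
  sediment-hosted zinc: 0.169 × 0.48 = 0.08112
  pegmatite: 0.071 × 0.23 = 0.01633
  epithermal gold: 0.249 × 0.95 = 0.23655
Normalizing constant Z = 0.03066 + 0.08112 + 0.01633 + 0.23655 = 0.36466.
P(sediment-hosted zinc | evidence) = 0.08112 / 0.36466 ≈ 0.222.

0.222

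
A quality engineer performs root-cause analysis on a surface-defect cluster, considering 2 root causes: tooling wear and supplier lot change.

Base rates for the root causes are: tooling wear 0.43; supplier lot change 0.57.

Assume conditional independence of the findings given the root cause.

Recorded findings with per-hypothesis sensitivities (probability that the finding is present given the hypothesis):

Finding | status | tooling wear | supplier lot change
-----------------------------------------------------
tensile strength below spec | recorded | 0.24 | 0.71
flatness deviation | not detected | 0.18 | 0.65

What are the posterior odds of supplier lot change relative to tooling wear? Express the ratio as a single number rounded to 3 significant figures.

1.67

The normalizing constant cancels in an odds ratio, so compute prior × likelihood for the two hypotheses only (using 1 − P(present | H) for each absent finding):
  supplier lot change: 0.57 × 0.71 × (1 − 0.65) = 0.14164
  tooling wear: 0.43 × 0.24 × (1 − 0.18) = 0.084624
Odds(supplier lot change : tooling wear) = 0.14164 / 0.084624 ≈ 1.67.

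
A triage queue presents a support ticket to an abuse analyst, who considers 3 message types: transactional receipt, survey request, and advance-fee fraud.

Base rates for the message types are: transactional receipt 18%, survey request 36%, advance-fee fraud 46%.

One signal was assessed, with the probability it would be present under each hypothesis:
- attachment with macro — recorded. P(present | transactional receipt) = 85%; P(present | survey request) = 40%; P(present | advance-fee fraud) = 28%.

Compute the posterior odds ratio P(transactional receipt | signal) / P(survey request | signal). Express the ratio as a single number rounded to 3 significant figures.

The normalizing constant cancels in an odds ratio, so compute prior × likelihood for the two hypotheses only:
  transactional receipt: 0.18 × 0.85 = 0.153
  survey request: 0.36 × 0.40 = 0.144
Posterior odds = 0.153 / 0.144 ≈ 1.06.

1.06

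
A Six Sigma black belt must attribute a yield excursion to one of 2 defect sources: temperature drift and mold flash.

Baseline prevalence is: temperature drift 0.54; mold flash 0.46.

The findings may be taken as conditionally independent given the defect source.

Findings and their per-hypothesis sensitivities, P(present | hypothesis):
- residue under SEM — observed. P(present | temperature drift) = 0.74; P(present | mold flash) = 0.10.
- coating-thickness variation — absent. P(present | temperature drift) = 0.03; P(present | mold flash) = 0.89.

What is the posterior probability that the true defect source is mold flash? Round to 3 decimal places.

0.013

For each hypothesis, the unnormalized posterior weight is prior × product of the finding likelihoods (using 1 − P(present | H) for each absent finding):
  temperature drift: 0.54 × 0.74 × (1 − 0.03) = 0.38761
  mold flash: 0.46 × 0.10 × (1 − 0.89) = 0.00506
Normalizing constant Z = 0.38761 + 0.00506 = 0.39267.
P(mold flash | evidence) = 0.00506 / 0.39267 ≈ 0.013.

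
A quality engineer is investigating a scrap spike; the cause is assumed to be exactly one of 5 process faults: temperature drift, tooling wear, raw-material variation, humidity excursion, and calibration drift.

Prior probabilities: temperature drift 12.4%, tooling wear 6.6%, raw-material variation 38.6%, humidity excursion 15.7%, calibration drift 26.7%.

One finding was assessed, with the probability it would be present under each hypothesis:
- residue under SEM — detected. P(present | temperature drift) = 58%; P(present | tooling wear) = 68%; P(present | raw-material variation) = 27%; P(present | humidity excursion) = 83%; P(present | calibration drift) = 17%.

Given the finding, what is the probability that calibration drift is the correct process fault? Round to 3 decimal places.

For each hypothesis, the unnormalized posterior weight is prior × likelihood:
  temperature drift: 0.124 × 0.58 = 0.07192
  tooling wear: 0.066 × 0.68 = 0.04488
  raw-material variation: 0.386 × 0.27 = 0.10422
  humidity excursion: 0.157 × 0.83 = 0.13031
  calibration drift: 0.267 × 0.17 = 0.04539
Marginal likelihood of the evidence = 0.39672.
P(calibration drift | evidence) = 0.04539 / 0.39672 ≈ 0.114.

0.114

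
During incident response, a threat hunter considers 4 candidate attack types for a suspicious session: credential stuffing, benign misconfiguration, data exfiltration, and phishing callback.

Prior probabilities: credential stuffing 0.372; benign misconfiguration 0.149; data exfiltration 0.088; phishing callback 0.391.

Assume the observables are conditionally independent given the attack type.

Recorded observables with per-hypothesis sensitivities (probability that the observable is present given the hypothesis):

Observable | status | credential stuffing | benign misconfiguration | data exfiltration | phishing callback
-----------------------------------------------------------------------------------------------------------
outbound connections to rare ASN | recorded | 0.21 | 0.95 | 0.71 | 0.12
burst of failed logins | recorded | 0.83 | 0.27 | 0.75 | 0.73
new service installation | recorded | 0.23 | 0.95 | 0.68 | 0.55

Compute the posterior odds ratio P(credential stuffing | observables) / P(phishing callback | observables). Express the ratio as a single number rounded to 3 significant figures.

0.792

Unnormalized posterior weight (prior times the observable likelihoods) for each of the two hypotheses:
  credential stuffing: 0.372 × 0.21 × 0.83 × 0.23 = 0.014913
  phishing callback: 0.391 × 0.12 × 0.73 × 0.55 = 0.018838
Odds(credential stuffing : phishing callback) = 0.014913 / 0.018838 ≈ 0.792.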